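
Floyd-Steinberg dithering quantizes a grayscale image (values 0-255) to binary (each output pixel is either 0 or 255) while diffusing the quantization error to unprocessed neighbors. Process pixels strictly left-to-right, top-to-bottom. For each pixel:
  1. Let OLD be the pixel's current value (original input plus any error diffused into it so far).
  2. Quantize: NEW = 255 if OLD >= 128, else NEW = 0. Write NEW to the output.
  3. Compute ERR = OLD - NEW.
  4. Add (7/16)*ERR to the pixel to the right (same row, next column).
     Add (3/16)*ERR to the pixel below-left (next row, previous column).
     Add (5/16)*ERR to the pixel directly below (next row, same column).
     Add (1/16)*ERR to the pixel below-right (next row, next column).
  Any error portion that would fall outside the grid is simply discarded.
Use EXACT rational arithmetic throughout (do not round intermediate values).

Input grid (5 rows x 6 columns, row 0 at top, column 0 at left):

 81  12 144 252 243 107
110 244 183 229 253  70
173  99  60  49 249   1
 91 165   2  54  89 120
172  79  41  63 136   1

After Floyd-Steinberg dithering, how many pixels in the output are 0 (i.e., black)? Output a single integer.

(0,0): OLD=81 → NEW=0, ERR=81
(0,1): OLD=759/16 → NEW=0, ERR=759/16
(0,2): OLD=42177/256 → NEW=255, ERR=-23103/256
(0,3): OLD=870471/4096 → NEW=255, ERR=-174009/4096
(0,4): OLD=14707185/65536 → NEW=255, ERR=-2004495/65536
(0,5): OLD=98166167/1048576 → NEW=0, ERR=98166167/1048576
(1,0): OLD=36917/256 → NEW=255, ERR=-28363/256
(1,1): OLD=406515/2048 → NEW=255, ERR=-115725/2048
(1,2): OLD=8196975/65536 → NEW=0, ERR=8196975/65536
(1,3): OLD=67913539/262144 → NEW=255, ERR=1066819/262144
(1,4): OLD=4364099177/16777216 → NEW=255, ERR=85909097/16777216
(1,5): OLD=26731988239/268435456 → NEW=0, ERR=26731988239/268435456
(2,0): OLD=4187169/32768 → NEW=0, ERR=4187169/32768
(2,1): OLD=161243387/1048576 → NEW=255, ERR=-106143493/1048576
(2,2): OLD=872937137/16777216 → NEW=0, ERR=872937137/16777216
(2,3): OLD=10980716137/134217728 → NEW=0, ERR=10980716137/134217728
(2,4): OLD=1311337997755/4294967296 → NEW=255, ERR=216121337275/4294967296
(2,5): OLD=3742120625613/68719476736 → NEW=0, ERR=3742120625613/68719476736
(3,0): OLD=1878243217/16777216 → NEW=0, ERR=1878243217/16777216
(3,1): OLD=26855357629/134217728 → NEW=255, ERR=-7370163011/134217728
(3,2): OLD=3488546503/1073741824 → NEW=0, ERR=3488546503/1073741824
(3,3): OLD=6437281546645/68719476736 → NEW=0, ERR=6437281546645/68719476736
(3,4): OLD=88527850609781/549755813888 → NEW=255, ERR=-51659881931659/549755813888
(3,5): OLD=871260345339067/8796093022208 → NEW=0, ERR=871260345339067/8796093022208
(4,0): OLD=422386427103/2147483648 → NEW=255, ERR=-125221903137/2147483648
(4,1): OLD=1509599379027/34359738368 → NEW=0, ERR=1509599379027/34359738368
(4,2): OLD=82869024104457/1099511627776 → NEW=0, ERR=82869024104457/1099511627776
(4,3): OLD=1896986393290125/17592186044416 → NEW=0, ERR=1896986393290125/17592186044416
(4,4): OLD=50169426624590173/281474976710656 → NEW=255, ERR=-21606692436627107/281474976710656
(4,5): OLD=-33791451723777941/4503599627370496 → NEW=0, ERR=-33791451723777941/4503599627370496
Output grid:
  Row 0: ..###.  (3 black, running=3)
  Row 1: ##.##.  (2 black, running=5)
  Row 2: .#..#.  (4 black, running=9)
  Row 3: .#..#.  (4 black, running=13)
  Row 4: #...#.  (4 black, running=17)

Answer: 17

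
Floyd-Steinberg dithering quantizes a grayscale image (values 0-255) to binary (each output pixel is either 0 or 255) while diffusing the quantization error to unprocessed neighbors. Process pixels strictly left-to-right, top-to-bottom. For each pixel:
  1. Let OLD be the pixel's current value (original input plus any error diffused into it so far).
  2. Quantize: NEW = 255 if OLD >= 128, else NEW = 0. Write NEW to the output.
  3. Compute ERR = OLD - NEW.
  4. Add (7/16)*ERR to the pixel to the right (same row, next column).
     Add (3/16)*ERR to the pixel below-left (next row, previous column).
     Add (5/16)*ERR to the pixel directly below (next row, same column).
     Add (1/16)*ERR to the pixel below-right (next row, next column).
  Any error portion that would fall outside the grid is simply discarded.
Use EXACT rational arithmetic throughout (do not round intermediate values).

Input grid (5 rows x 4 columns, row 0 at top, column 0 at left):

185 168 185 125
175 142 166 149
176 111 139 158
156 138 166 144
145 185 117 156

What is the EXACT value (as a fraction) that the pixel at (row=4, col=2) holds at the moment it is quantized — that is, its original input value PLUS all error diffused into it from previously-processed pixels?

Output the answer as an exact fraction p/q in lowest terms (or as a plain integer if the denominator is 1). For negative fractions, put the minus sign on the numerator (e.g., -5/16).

Answer: 46229879875443/549755813888

Derivation:
(0,0): OLD=185 → NEW=255, ERR=-70
(0,1): OLD=1099/8 → NEW=255, ERR=-941/8
(0,2): OLD=17093/128 → NEW=255, ERR=-15547/128
(0,3): OLD=147171/2048 → NEW=0, ERR=147171/2048
(1,0): OLD=16777/128 → NEW=255, ERR=-15863/128
(1,1): OLD=24447/1024 → NEW=0, ERR=24447/1024
(1,2): OLD=4738603/32768 → NEW=255, ERR=-3617237/32768
(1,3): OLD=60591901/524288 → NEW=0, ERR=60591901/524288
(2,0): OLD=2322405/16384 → NEW=255, ERR=-1855515/16384
(2,1): OLD=21217639/524288 → NEW=0, ERR=21217639/524288
(2,2): OLD=152431699/1048576 → NEW=255, ERR=-114955181/1048576
(2,3): OLD=2336281287/16777216 → NEW=255, ERR=-1941908793/16777216
(3,0): OLD=1075393365/8388608 → NEW=255, ERR=-1063701675/8388608
(3,1): OLD=9064597835/134217728 → NEW=0, ERR=9064597835/134217728
(3,2): OLD=305189059125/2147483648 → NEW=255, ERR=-242419271115/2147483648
(3,3): OLD=1772617588979/34359738368 → NEW=0, ERR=1772617588979/34359738368
(4,0): OLD=253482788465/2147483648 → NEW=0, ERR=253482788465/2147483648
(4,1): OLD=3928266750995/17179869184 → NEW=255, ERR=-452599890925/17179869184
(4,2): OLD=46229879875443/549755813888 → NEW=0, ERR=46229879875443/549755813888
Target (4,2): original=117, with diffused error = 46229879875443/549755813888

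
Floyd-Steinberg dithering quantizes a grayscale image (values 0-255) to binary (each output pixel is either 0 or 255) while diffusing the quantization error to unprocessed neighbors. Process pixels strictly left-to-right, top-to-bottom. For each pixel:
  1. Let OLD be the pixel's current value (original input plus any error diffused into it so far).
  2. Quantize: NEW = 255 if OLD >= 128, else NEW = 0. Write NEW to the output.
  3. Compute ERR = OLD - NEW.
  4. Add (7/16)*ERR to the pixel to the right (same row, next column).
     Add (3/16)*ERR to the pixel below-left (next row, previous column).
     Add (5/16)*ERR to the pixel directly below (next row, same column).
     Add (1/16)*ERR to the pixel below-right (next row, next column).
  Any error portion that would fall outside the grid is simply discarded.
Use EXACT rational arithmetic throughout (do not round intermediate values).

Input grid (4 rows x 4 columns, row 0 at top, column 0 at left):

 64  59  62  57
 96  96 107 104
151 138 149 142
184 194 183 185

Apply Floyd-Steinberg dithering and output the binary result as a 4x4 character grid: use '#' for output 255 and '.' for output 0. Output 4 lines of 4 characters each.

Answer: ....
#.#.
#.##
##.#

Derivation:
(0,0): OLD=64 → NEW=0, ERR=64
(0,1): OLD=87 → NEW=0, ERR=87
(0,2): OLD=1601/16 → NEW=0, ERR=1601/16
(0,3): OLD=25799/256 → NEW=0, ERR=25799/256
(1,0): OLD=2117/16 → NEW=255, ERR=-1963/16
(1,1): OLD=11811/128 → NEW=0, ERR=11811/128
(1,2): OLD=831375/4096 → NEW=255, ERR=-213105/4096
(1,3): OLD=7797785/65536 → NEW=0, ERR=7797785/65536
(2,0): OLD=266161/2048 → NEW=255, ERR=-256079/2048
(2,1): OLD=6206779/65536 → NEW=0, ERR=6206779/65536
(2,2): OLD=26509683/131072 → NEW=255, ERR=-6913677/131072
(2,3): OLD=320558335/2097152 → NEW=255, ERR=-214215425/2097152
(3,0): OLD=170585681/1048576 → NEW=255, ERR=-96801199/1048576
(3,1): OLD=2776673135/16777216 → NEW=255, ERR=-1501516945/16777216
(3,2): OLD=30636081777/268435456 → NEW=0, ERR=30636081777/268435456
(3,3): OLD=857764439703/4294967296 → NEW=255, ERR=-237452220777/4294967296
Row 0: ....
Row 1: #.#.
Row 2: #.##
Row 3: ##.#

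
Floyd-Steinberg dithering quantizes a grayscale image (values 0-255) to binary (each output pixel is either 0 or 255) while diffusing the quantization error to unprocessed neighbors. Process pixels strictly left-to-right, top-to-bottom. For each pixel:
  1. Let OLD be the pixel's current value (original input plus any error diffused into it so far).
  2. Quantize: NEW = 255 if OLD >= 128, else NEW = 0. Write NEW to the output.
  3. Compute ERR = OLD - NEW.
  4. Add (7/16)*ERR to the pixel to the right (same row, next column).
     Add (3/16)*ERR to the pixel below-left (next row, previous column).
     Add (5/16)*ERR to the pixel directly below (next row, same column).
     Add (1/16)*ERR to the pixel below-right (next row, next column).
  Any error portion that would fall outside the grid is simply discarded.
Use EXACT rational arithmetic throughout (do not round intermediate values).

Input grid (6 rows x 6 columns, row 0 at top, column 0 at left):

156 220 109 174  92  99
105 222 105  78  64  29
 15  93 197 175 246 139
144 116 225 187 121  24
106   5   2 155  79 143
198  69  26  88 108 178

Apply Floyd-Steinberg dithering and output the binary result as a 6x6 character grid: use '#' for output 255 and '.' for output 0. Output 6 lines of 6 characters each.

Answer: ##.#.#
.#....
..####
####..
....#.
#...##

Derivation:
(0,0): OLD=156 → NEW=255, ERR=-99
(0,1): OLD=2827/16 → NEW=255, ERR=-1253/16
(0,2): OLD=19133/256 → NEW=0, ERR=19133/256
(0,3): OLD=846635/4096 → NEW=255, ERR=-197845/4096
(0,4): OLD=4644397/65536 → NEW=0, ERR=4644397/65536
(0,5): OLD=136319803/1048576 → NEW=255, ERR=-131067077/1048576
(1,0): OLD=15201/256 → NEW=0, ERR=15201/256
(1,1): OLD=473767/2048 → NEW=255, ERR=-48473/2048
(1,2): OLD=6818995/65536 → NEW=0, ERR=6818995/65536
(1,3): OLD=33131383/262144 → NEW=0, ERR=33131383/262144
(1,4): OLD=1929122757/16777216 → NEW=0, ERR=1929122757/16777216
(1,5): OLD=11992086995/268435456 → NEW=0, ERR=11992086995/268435456
(2,0): OLD=954141/32768 → NEW=0, ERR=954141/32768
(2,1): OLD=127468303/1048576 → NEW=0, ERR=127468303/1048576
(2,2): OLD=5115667693/16777216 → NEW=255, ERR=837477613/16777216
(2,3): OLD=35486810821/134217728 → NEW=255, ERR=1261290181/134217728
(2,4): OLD=1298452635087/4294967296 → NEW=255, ERR=203235974607/4294967296
(2,5): OLD=12427881473945/68719476736 → NEW=255, ERR=-5095585093735/68719476736
(3,0): OLD=2950986573/16777216 → NEW=255, ERR=-1327203507/16777216
(3,1): OLD=17523252809/134217728 → NEW=255, ERR=-16702267831/134217728
(3,2): OLD=209933431915/1073741824 → NEW=255, ERR=-63870733205/1073741824
(3,3): OLD=12088070241601/68719476736 → NEW=255, ERR=-5435396326079/68719476736
(3,4): OLD=48305517969185/549755813888 → NEW=0, ERR=48305517969185/549755813888
(3,5): OLD=371435659317583/8796093022208 → NEW=0, ERR=371435659317583/8796093022208
(4,0): OLD=124438322915/2147483648 → NEW=0, ERR=124438322915/2147483648
(4,1): OLD=-846420922361/34359738368 → NEW=0, ERR=-846420922361/34359738368
(4,2): OLD=-54947254390811/1099511627776 → NEW=0, ERR=-54947254390811/1099511627776
(4,3): OLD=2131755827075673/17592186044416 → NEW=0, ERR=2131755827075673/17592186044416
(4,4): OLD=45724849321170409/281474976710656 → NEW=255, ERR=-26051269740046871/281474976710656
(4,5): OLD=545817989224688831/4503599627370496 → NEW=0, ERR=545817989224688831/4503599627370496
(5,0): OLD=116267454215941/549755813888 → NEW=255, ERR=-23920278325499/549755813888
(5,1): OLD=642420251090005/17592186044416 → NEW=0, ERR=642420251090005/17592186044416
(5,2): OLD=6690705384910199/140737488355328 → NEW=0, ERR=6690705384910199/140737488355328
(5,3): OLD=568306802419212045/4503599627370496 → NEW=0, ERR=568306802419212045/4503599627370496
(5,4): OLD=1482431206654048813/9007199254740992 → NEW=255, ERR=-814404603304904147/9007199254740992
(5,5): OLD=24576210514933404625/144115188075855872 → NEW=255, ERR=-12173162444409842735/144115188075855872
Row 0: ##.#.#
Row 1: .#....
Row 2: ..####
Row 3: ####..
Row 4: ....#.
Row 5: #...##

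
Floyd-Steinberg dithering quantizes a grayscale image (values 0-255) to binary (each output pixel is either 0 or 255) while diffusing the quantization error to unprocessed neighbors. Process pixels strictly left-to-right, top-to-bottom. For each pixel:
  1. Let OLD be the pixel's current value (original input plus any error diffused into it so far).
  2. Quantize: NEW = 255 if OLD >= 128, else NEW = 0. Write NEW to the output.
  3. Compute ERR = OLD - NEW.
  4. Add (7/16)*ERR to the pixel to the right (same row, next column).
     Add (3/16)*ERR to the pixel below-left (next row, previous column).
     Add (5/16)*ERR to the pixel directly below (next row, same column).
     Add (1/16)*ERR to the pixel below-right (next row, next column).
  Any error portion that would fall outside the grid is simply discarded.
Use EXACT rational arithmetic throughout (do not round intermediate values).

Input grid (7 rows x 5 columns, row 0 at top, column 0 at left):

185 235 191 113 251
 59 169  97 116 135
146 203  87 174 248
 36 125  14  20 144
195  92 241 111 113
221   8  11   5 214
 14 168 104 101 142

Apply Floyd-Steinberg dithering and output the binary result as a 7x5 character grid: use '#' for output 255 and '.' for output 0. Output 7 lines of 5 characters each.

(0,0): OLD=185 → NEW=255, ERR=-70
(0,1): OLD=1635/8 → NEW=255, ERR=-405/8
(0,2): OLD=21613/128 → NEW=255, ERR=-11027/128
(0,3): OLD=154235/2048 → NEW=0, ERR=154235/2048
(0,4): OLD=9304413/32768 → NEW=255, ERR=948573/32768
(1,0): OLD=3537/128 → NEW=0, ERR=3537/128
(1,1): OLD=148215/1024 → NEW=255, ERR=-112905/1024
(1,2): OLD=1074691/32768 → NEW=0, ERR=1074691/32768
(1,3): OLD=20175463/131072 → NEW=255, ERR=-13247897/131072
(1,4): OLD=219222741/2097152 → NEW=0, ERR=219222741/2097152
(2,0): OLD=2194829/16384 → NEW=255, ERR=-1983091/16384
(2,1): OLD=64731935/524288 → NEW=0, ERR=64731935/524288
(2,2): OLD=1052125597/8388608 → NEW=0, ERR=1052125597/8388608
(2,3): OLD=29385230599/134217728 → NEW=255, ERR=-4840290041/134217728
(2,4): OLD=555279345009/2147483648 → NEW=255, ERR=7671014769/2147483648
(3,0): OLD=178891133/8388608 → NEW=0, ERR=178891133/8388608
(3,1): OLD=12674521465/67108864 → NEW=255, ERR=-4438238855/67108864
(3,2): OLD=54149980099/2147483648 → NEW=0, ERR=54149980099/2147483648
(3,3): OLD=121422327739/4294967296 → NEW=0, ERR=121422327739/4294967296
(3,4): OLD=10667381810535/68719476736 → NEW=255, ERR=-6856084757145/68719476736
(4,0): OLD=203220584435/1073741824 → NEW=255, ERR=-70583580685/1073741824
(4,1): OLD=1671053653811/34359738368 → NEW=0, ERR=1671053653811/34359738368
(4,2): OLD=149162282703581/549755813888 → NEW=255, ERR=8974550162141/549755813888
(4,3): OLD=966214827086899/8796093022208 → NEW=0, ERR=966214827086899/8796093022208
(4,4): OLD=18527618656397029/140737488355328 → NEW=255, ERR=-17360440874211611/140737488355328
(5,0): OLD=115215822921081/549755813888 → NEW=255, ERR=-24971909620359/549755813888
(5,1): OLD=10017263157867/4398046511104 → NEW=0, ERR=10017263157867/4398046511104
(5,2): OLD=5732752285726339/140737488355328 → NEW=0, ERR=5732752285726339/140737488355328
(5,3): OLD=19725403363583949/562949953421312 → NEW=0, ERR=19725403363583949/562949953421312
(5,4): OLD=1780247395508989247/9007199254740992 → NEW=255, ERR=-516588414449963713/9007199254740992
(6,0): OLD=16337823146537/70368744177664 → NEW=0, ERR=16337823146537/70368744177664
(6,1): OLD=390939308322799015/2251799813685248 → NEW=255, ERR=-183269644166939225/2251799813685248
(6,2): OLD=3164561242761620509/36028797018963968 → NEW=0, ERR=3164561242761620509/36028797018963968
(6,3): OLD=81955117370070357759/576460752303423488 → NEW=255, ERR=-65042374467302631681/576460752303423488
(6,4): OLD=709312728382581318585/9223372036854775808 → NEW=0, ERR=709312728382581318585/9223372036854775808
Row 0: ###.#
Row 1: .#.#.
Row 2: #..##
Row 3: .#..#
Row 4: #.#.#
Row 5: #...#
Row 6: .#.#.

Answer: ###.#
.#.#.
#..##
.#..#
#.#.#
#...#
.#.#.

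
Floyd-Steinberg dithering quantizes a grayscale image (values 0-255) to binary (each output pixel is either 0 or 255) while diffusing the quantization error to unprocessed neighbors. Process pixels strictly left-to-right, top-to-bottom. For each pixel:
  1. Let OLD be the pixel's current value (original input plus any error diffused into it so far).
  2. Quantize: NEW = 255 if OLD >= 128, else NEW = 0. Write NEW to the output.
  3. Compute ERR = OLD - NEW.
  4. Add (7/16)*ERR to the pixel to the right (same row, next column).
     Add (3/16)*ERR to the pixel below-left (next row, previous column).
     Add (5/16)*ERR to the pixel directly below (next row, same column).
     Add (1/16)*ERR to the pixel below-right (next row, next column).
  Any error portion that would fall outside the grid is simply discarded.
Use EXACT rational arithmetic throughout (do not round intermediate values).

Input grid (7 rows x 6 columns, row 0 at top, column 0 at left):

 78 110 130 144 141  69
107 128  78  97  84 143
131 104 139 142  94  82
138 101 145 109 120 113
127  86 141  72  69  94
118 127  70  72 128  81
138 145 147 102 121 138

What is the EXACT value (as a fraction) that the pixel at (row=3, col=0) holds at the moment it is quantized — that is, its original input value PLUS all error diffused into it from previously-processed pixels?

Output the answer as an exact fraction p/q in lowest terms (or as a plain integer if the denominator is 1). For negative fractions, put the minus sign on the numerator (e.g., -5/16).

(0,0): OLD=78 → NEW=0, ERR=78
(0,1): OLD=1153/8 → NEW=255, ERR=-887/8
(0,2): OLD=10431/128 → NEW=0, ERR=10431/128
(0,3): OLD=367929/2048 → NEW=255, ERR=-154311/2048
(0,4): OLD=3540111/32768 → NEW=0, ERR=3540111/32768
(0,5): OLD=60956649/524288 → NEW=0, ERR=60956649/524288
(1,0): OLD=14155/128 → NEW=0, ERR=14155/128
(1,1): OLD=165773/1024 → NEW=255, ERR=-95347/1024
(1,2): OLD=1365521/32768 → NEW=0, ERR=1365521/32768
(1,3): OLD=15340093/131072 → NEW=0, ERR=15340093/131072
(1,4): OLD=1560740887/8388608 → NEW=255, ERR=-578354153/8388608
(1,5): OLD=20927456369/134217728 → NEW=255, ERR=-13298064271/134217728
(2,0): OLD=2426463/16384 → NEW=255, ERR=-1751457/16384
(2,1): OLD=22470277/524288 → NEW=0, ERR=22470277/524288
(2,2): OLD=1567813583/8388608 → NEW=255, ERR=-571281457/8388608
(2,3): OLD=9291643927/67108864 → NEW=255, ERR=-7821116393/67108864
(2,4): OLD=21913563589/2147483648 → NEW=0, ERR=21913563589/2147483648
(2,5): OLD=1758989686451/34359738368 → NEW=0, ERR=1758989686451/34359738368
(3,0): OLD=944805615/8388608 → NEW=0, ERR=944805615/8388608
Target (3,0): original=138, with diffused error = 944805615/8388608

Answer: 944805615/8388608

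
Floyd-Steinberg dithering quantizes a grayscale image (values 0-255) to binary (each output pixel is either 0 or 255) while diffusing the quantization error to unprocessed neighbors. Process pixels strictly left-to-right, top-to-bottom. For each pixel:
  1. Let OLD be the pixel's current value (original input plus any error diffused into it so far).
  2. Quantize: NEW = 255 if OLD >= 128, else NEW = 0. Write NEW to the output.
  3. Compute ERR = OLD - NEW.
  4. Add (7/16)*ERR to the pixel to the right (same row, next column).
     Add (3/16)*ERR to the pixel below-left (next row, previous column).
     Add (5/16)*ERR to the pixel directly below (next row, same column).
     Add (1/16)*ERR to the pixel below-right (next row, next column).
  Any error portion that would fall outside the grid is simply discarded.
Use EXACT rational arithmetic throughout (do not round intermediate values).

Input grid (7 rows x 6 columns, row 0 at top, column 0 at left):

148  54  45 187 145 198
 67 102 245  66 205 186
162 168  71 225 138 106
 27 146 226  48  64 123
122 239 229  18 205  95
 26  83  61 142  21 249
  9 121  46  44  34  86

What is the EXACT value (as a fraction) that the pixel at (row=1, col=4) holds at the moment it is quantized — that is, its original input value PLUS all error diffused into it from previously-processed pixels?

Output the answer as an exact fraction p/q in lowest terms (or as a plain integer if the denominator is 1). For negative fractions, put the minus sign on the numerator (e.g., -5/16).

(0,0): OLD=148 → NEW=255, ERR=-107
(0,1): OLD=115/16 → NEW=0, ERR=115/16
(0,2): OLD=12325/256 → NEW=0, ERR=12325/256
(0,3): OLD=852227/4096 → NEW=255, ERR=-192253/4096
(0,4): OLD=8156949/65536 → NEW=0, ERR=8156949/65536
(0,5): OLD=264716691/1048576 → NEW=255, ERR=-2670189/1048576
(1,0): OLD=8937/256 → NEW=0, ERR=8937/256
(1,1): OLD=249567/2048 → NEW=0, ERR=249567/2048
(1,2): OLD=19988939/65536 → NEW=255, ERR=3277259/65536
(1,3): OLD=26098159/262144 → NEW=0, ERR=26098159/262144
(1,4): OLD=4765406317/16777216 → NEW=255, ERR=487216237/16777216
Target (1,4): original=205, with diffused error = 4765406317/16777216

Answer: 4765406317/16777216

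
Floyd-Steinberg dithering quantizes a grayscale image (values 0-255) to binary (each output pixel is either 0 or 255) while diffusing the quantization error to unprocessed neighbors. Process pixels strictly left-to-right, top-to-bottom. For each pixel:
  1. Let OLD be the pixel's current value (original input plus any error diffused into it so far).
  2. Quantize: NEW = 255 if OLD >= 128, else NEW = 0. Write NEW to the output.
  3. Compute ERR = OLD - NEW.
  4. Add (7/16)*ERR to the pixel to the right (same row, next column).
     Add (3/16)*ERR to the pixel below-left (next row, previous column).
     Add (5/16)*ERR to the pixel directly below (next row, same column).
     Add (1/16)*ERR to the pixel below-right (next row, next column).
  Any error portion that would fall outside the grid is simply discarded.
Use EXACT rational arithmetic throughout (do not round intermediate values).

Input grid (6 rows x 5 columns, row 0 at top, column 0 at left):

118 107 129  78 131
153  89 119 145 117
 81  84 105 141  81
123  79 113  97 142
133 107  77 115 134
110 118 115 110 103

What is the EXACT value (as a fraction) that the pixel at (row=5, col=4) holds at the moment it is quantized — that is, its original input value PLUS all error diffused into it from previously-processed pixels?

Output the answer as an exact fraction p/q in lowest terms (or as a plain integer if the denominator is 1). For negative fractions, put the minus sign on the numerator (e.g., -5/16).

(0,0): OLD=118 → NEW=0, ERR=118
(0,1): OLD=1269/8 → NEW=255, ERR=-771/8
(0,2): OLD=11115/128 → NEW=0, ERR=11115/128
(0,3): OLD=237549/2048 → NEW=0, ERR=237549/2048
(0,4): OLD=5955451/32768 → NEW=255, ERR=-2400389/32768
(1,0): OLD=21991/128 → NEW=255, ERR=-10649/128
(1,1): OLD=47249/1024 → NEW=0, ERR=47249/1024
(1,2): OLD=5965349/32768 → NEW=255, ERR=-2390491/32768
(1,3): OLD=18484129/131072 → NEW=255, ERR=-14939231/131072
(1,4): OLD=107987523/2097152 → NEW=0, ERR=107987523/2097152
(2,0): OLD=1042891/16384 → NEW=0, ERR=1042891/16384
(2,1): OLD=56302889/524288 → NEW=0, ERR=56302889/524288
(2,2): OLD=928605499/8388608 → NEW=0, ERR=928605499/8388608
(2,3): OLD=21328268801/134217728 → NEW=255, ERR=-12897251839/134217728
(2,4): OLD=102923647431/2147483648 → NEW=0, ERR=102923647431/2147483648
(3,0): OLD=1367570011/8388608 → NEW=255, ERR=-771525029/8388608
(3,1): OLD=6513266559/67108864 → NEW=0, ERR=6513266559/67108864
(3,2): OLD=383861608037/2147483648 → NEW=255, ERR=-163746722203/2147483648
(3,3): OLD=212672671149/4294967296 → NEW=0, ERR=212672671149/4294967296
(3,4): OLD=11863398810017/68719476736 → NEW=255, ERR=-5660067757663/68719476736
(4,0): OLD=131486461109/1073741824 → NEW=0, ERR=131486461109/1073741824
(4,1): OLD=5870674536309/34359738368 → NEW=255, ERR=-2891058747531/34359738368
(4,2): OLD=17432985246203/549755813888 → NEW=0, ERR=17432985246203/549755813888
(4,3): OLD=1091931316744821/8796093022208 → NEW=0, ERR=1091931316744821/8796093022208
(4,4): OLD=23315452922436531/140737488355328 → NEW=255, ERR=-12572606608172109/140737488355328
(5,0): OLD=72837797062527/549755813888 → NEW=255, ERR=-67349935478913/549755813888
(5,1): OLD=227412376146045/4398046511104 → NEW=0, ERR=227412376146045/4398046511104
(5,2): OLD=23298906157470117/140737488355328 → NEW=255, ERR=-12589153373138523/140737488355328
(5,3): OLD=53418358907876235/562949953421312 → NEW=0, ERR=53418358907876235/562949953421312
(5,4): OLD=1120101507701682185/9007199254740992 → NEW=0, ERR=1120101507701682185/9007199254740992
Target (5,4): original=103, with diffused error = 1120101507701682185/9007199254740992

Answer: 1120101507701682185/9007199254740992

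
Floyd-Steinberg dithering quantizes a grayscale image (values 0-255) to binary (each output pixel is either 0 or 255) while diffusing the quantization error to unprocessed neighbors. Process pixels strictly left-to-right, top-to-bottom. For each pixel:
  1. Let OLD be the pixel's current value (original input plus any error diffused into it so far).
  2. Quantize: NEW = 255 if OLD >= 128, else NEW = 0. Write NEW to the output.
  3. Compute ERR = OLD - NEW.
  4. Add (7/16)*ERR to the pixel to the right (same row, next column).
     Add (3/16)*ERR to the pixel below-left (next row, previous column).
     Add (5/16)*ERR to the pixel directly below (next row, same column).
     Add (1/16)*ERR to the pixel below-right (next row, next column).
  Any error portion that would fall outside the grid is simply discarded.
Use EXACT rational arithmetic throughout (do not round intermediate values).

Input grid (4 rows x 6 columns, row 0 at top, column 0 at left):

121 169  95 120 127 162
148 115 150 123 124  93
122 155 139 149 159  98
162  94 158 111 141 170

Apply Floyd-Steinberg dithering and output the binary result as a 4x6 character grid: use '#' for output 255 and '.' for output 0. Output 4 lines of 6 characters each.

Answer: .#.#.#
#.#.#.
.#.#.#
#.#.##

Derivation:
(0,0): OLD=121 → NEW=0, ERR=121
(0,1): OLD=3551/16 → NEW=255, ERR=-529/16
(0,2): OLD=20617/256 → NEW=0, ERR=20617/256
(0,3): OLD=635839/4096 → NEW=255, ERR=-408641/4096
(0,4): OLD=5462585/65536 → NEW=0, ERR=5462585/65536
(0,5): OLD=208107407/1048576 → NEW=255, ERR=-59279473/1048576
(1,0): OLD=45981/256 → NEW=255, ERR=-19299/256
(1,1): OLD=193227/2048 → NEW=0, ERR=193227/2048
(1,2): OLD=12823591/65536 → NEW=255, ERR=-3888089/65536
(1,3): OLD=22683163/262144 → NEW=0, ERR=22683163/262144
(1,4): OLD=2870059633/16777216 → NEW=255, ERR=-1408130447/16777216
(1,5): OLD=11763648199/268435456 → NEW=0, ERR=11763648199/268435456
(2,0): OLD=3805417/32768 → NEW=0, ERR=3805417/32768
(2,1): OLD=230116627/1048576 → NEW=255, ERR=-37270253/1048576
(2,2): OLD=2131224313/16777216 → NEW=0, ERR=2131224313/16777216
(2,3): OLD=28477161585/134217728 → NEW=255, ERR=-5748359055/134217728
(2,4): OLD=548290841043/4294967296 → NEW=0, ERR=548290841043/4294967296
(2,5): OLD=11153155068917/68719476736 → NEW=255, ERR=-6370311498763/68719476736
(3,0): OLD=3214964953/16777216 → NEW=255, ERR=-1063225127/16777216
(3,1): OLD=11575391589/134217728 → NEW=0, ERR=11575391589/134217728
(3,2): OLD=241781730239/1073741824 → NEW=255, ERR=-32022434881/1073741824
(3,3): OLD=8001962239485/68719476736 → NEW=0, ERR=8001962239485/68719476736
(3,4): OLD=116427024071901/549755813888 → NEW=255, ERR=-23760708469539/549755813888
(3,5): OLD=1144379622191571/8796093022208 → NEW=255, ERR=-1098624098471469/8796093022208
Row 0: .#.#.#
Row 1: #.#.#.
Row 2: .#.#.#
Row 3: #.#.##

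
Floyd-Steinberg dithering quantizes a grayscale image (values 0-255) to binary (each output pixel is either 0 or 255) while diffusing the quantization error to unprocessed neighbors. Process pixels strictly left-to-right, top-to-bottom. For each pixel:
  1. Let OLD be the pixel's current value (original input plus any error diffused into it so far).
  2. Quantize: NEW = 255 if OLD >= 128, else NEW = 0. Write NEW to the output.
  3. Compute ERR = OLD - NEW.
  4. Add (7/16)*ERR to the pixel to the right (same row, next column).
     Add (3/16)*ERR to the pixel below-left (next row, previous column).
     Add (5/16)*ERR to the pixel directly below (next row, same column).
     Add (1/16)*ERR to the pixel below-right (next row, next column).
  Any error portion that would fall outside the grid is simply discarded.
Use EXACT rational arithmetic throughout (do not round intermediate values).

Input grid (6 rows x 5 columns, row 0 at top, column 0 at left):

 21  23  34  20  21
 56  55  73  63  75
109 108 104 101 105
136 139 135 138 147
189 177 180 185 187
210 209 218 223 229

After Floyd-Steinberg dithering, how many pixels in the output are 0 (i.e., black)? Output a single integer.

Answer: 15

Derivation:
(0,0): OLD=21 → NEW=0, ERR=21
(0,1): OLD=515/16 → NEW=0, ERR=515/16
(0,2): OLD=12309/256 → NEW=0, ERR=12309/256
(0,3): OLD=168083/4096 → NEW=0, ERR=168083/4096
(0,4): OLD=2552837/65536 → NEW=0, ERR=2552837/65536
(1,0): OLD=17561/256 → NEW=0, ERR=17561/256
(1,1): OLD=215855/2048 → NEW=0, ERR=215855/2048
(1,2): OLD=9426907/65536 → NEW=255, ERR=-7284773/65536
(1,3): OLD=9830783/262144 → NEW=0, ERR=9830783/262144
(1,4): OLD=445202333/4194304 → NEW=0, ERR=445202333/4194304
(2,0): OLD=4921717/32768 → NEW=255, ERR=-3434123/32768
(2,1): OLD=82346583/1048576 → NEW=0, ERR=82346583/1048576
(2,2): OLD=1966961861/16777216 → NEW=0, ERR=1966961861/16777216
(2,3): OLD=47504090751/268435456 → NEW=255, ERR=-20946950529/268435456
(2,4): OLD=456874380729/4294967296 → NEW=0, ERR=456874380729/4294967296
(3,0): OLD=1979281445/16777216 → NEW=0, ERR=1979281445/16777216
(3,1): OLD=30948919873/134217728 → NEW=255, ERR=-3276600767/134217728
(3,2): OLD=649544996763/4294967296 → NEW=255, ERR=-445671663717/4294967296
(3,3): OLD=820249434979/8589934592 → NEW=0, ERR=820249434979/8589934592
(3,4): OLD=29843713595599/137438953472 → NEW=255, ERR=-5203219539761/137438953472
(4,0): OLD=475215864971/2147483648 → NEW=255, ERR=-72392465269/2147483648
(4,1): OLD=9795277804555/68719476736 → NEW=255, ERR=-7728188763125/68719476736
(4,2): OLD=126169405407237/1099511627776 → NEW=0, ERR=126169405407237/1099511627776
(4,3): OLD=4423730679588363/17592186044416 → NEW=255, ERR=-62276761737717/17592186044416
(4,4): OLD=50549693650118605/281474976710656 → NEW=255, ERR=-21226425411098675/281474976710656
(5,0): OLD=196130081100545/1099511627776 → NEW=255, ERR=-84245383982335/1099511627776
(5,1): OLD=1405118684180291/8796093022208 → NEW=255, ERR=-837885036482749/8796093022208
(5,2): OLD=57559460236170331/281474976710656 → NEW=255, ERR=-14216658825046949/281474976710656
(5,3): OLD=217106013935057813/1125899906842624 → NEW=255, ERR=-69998462309811307/1125899906842624
(5,4): OLD=3206793801529507799/18014398509481984 → NEW=255, ERR=-1386877818388398121/18014398509481984
Output grid:
  Row 0: .....  (5 black, running=5)
  Row 1: ..#..  (4 black, running=9)
  Row 2: #..#.  (3 black, running=12)
  Row 3: .##.#  (2 black, running=14)
  Row 4: ##.##  (1 black, running=15)
  Row 5: #####  (0 black, running=15)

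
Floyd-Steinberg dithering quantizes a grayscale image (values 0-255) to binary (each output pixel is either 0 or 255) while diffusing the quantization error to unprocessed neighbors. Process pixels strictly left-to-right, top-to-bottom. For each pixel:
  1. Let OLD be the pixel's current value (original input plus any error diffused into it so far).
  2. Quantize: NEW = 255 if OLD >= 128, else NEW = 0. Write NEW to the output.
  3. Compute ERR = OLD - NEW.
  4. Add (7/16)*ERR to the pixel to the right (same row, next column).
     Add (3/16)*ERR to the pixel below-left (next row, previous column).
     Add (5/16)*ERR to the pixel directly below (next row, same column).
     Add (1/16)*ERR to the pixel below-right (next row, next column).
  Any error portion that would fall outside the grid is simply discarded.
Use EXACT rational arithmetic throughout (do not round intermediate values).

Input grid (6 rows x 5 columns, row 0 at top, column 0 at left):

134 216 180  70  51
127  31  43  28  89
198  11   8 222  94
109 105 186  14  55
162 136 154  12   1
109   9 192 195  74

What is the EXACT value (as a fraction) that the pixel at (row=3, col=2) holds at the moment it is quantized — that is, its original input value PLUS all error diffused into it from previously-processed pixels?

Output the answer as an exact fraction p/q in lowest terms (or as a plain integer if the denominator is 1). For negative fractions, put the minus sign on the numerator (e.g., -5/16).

Answer: 641128010185/4294967296

Derivation:
(0,0): OLD=134 → NEW=255, ERR=-121
(0,1): OLD=2609/16 → NEW=255, ERR=-1471/16
(0,2): OLD=35783/256 → NEW=255, ERR=-29497/256
(0,3): OLD=80241/4096 → NEW=0, ERR=80241/4096
(0,4): OLD=3904023/65536 → NEW=0, ERR=3904023/65536
(1,0): OLD=18419/256 → NEW=0, ERR=18419/256
(1,1): OLD=9381/2048 → NEW=0, ERR=9381/2048
(1,2): OLD=453769/65536 → NEW=0, ERR=453769/65536
(1,3): OLD=10779157/262144 → NEW=0, ERR=10779157/262144
(1,4): OLD=531963039/4194304 → NEW=0, ERR=531963039/4194304
(2,0): OLD=7252967/32768 → NEW=255, ERR=-1102873/32768
(2,1): OLD=3671645/1048576 → NEW=0, ERR=3671645/1048576
(2,2): OLD=330373719/16777216 → NEW=0, ERR=330373719/16777216
(2,3): OLD=71854338837/268435456 → NEW=255, ERR=3403297557/268435456
(2,4): OLD=608816037971/4294967296 → NEW=255, ERR=-486400622509/4294967296
(3,0): OLD=1663271799/16777216 → NEW=0, ERR=1663271799/16777216
(3,1): OLD=20274403627/134217728 → NEW=255, ERR=-13951117013/134217728
(3,2): OLD=641128010185/4294967296 → NEW=255, ERR=-454088650295/4294967296
Target (3,2): original=186, with diffused error = 641128010185/4294967296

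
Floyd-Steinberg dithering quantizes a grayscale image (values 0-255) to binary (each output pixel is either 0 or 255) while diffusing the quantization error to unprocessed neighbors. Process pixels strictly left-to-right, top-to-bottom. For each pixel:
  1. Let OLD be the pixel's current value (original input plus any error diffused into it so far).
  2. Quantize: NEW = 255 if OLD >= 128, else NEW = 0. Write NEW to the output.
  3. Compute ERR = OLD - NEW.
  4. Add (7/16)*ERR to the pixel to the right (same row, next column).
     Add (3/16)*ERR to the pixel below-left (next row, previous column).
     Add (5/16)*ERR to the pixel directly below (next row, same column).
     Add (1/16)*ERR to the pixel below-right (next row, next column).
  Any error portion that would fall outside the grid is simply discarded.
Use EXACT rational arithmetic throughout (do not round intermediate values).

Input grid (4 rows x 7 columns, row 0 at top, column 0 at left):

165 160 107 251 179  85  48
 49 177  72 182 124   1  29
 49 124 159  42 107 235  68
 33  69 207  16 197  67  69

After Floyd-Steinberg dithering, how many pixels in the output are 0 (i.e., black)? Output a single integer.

Answer: 17

Derivation:
(0,0): OLD=165 → NEW=255, ERR=-90
(0,1): OLD=965/8 → NEW=0, ERR=965/8
(0,2): OLD=20451/128 → NEW=255, ERR=-12189/128
(0,3): OLD=428725/2048 → NEW=255, ERR=-93515/2048
(0,4): OLD=5210867/32768 → NEW=255, ERR=-3144973/32768
(0,5): OLD=22549669/524288 → NEW=0, ERR=22549669/524288
(0,6): OLD=560500867/8388608 → NEW=0, ERR=560500867/8388608
(1,0): OLD=5567/128 → NEW=0, ERR=5567/128
(1,1): OLD=215289/1024 → NEW=255, ERR=-45831/1024
(1,2): OLD=709037/32768 → NEW=0, ERR=709037/32768
(1,3): OLD=20086793/131072 → NEW=255, ERR=-13336567/131072
(1,4): OLD=458874843/8388608 → NEW=0, ERR=458874843/8388608
(1,5): OLD=3013352331/67108864 → NEW=0, ERR=3013352331/67108864
(1,6): OLD=77538371525/1073741824 → NEW=0, ERR=77538371525/1073741824
(2,0): OLD=888003/16384 → NEW=0, ERR=888003/16384
(2,1): OLD=73663057/524288 → NEW=255, ERR=-60030383/524288
(2,2): OLD=786794675/8388608 → NEW=0, ERR=786794675/8388608
(2,3): OLD=4217571931/67108864 → NEW=0, ERR=4217571931/67108864
(2,4): OLD=82490053547/536870912 → NEW=255, ERR=-54412029013/536870912
(2,5): OLD=3807920133017/17179869184 → NEW=255, ERR=-572946508903/17179869184
(2,6): OLD=21655560028607/274877906944 → NEW=0, ERR=21655560028607/274877906944
(3,0): OLD=238813395/8388608 → NEW=0, ERR=238813395/8388608
(3,1): OLD=4472663959/67108864 → NEW=0, ERR=4472663959/67108864
(3,2): OLD=145006909525/536870912 → NEW=255, ERR=8104826965/536870912
(3,3): OLD=62498597907/2147483648 → NEW=0, ERR=62498597907/2147483648
(3,4): OLD=48305803396307/274877906944 → NEW=255, ERR=-21788062874413/274877906944
(3,5): OLD=66712338321001/2199023255552 → NEW=0, ERR=66712338321001/2199023255552
(3,6): OLD=3687593290381111/35184372088832 → NEW=0, ERR=3687593290381111/35184372088832
Output grid:
  Row 0: #.###..  (3 black, running=3)
  Row 1: .#.#...  (5 black, running=8)
  Row 2: .#..##.  (4 black, running=12)
  Row 3: ..#.#..  (5 black, running=17)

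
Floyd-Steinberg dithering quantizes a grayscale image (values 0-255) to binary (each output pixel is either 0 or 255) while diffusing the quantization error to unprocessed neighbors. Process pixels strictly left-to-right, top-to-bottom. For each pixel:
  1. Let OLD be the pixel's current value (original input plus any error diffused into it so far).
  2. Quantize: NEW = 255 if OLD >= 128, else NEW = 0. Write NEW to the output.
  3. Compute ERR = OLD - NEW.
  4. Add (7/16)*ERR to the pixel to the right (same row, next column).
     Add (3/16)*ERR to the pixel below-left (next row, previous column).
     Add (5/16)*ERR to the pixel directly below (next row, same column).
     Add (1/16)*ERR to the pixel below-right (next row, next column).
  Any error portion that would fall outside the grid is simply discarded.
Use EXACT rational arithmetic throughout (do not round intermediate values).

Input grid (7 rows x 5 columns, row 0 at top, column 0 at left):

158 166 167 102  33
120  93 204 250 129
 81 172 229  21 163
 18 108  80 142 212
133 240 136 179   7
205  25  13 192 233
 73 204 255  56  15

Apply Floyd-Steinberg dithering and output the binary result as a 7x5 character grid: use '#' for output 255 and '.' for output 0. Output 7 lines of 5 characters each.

(0,0): OLD=158 → NEW=255, ERR=-97
(0,1): OLD=1977/16 → NEW=0, ERR=1977/16
(0,2): OLD=56591/256 → NEW=255, ERR=-8689/256
(0,3): OLD=356969/4096 → NEW=0, ERR=356969/4096
(0,4): OLD=4661471/65536 → NEW=0, ERR=4661471/65536
(1,0): OLD=28891/256 → NEW=0, ERR=28891/256
(1,1): OLD=345213/2048 → NEW=255, ERR=-177027/2048
(1,2): OLD=11772865/65536 → NEW=255, ERR=-4938815/65536
(1,3): OLD=66972461/262144 → NEW=255, ERR=125741/262144
(1,4): OLD=658020839/4194304 → NEW=255, ERR=-411526681/4194304
(2,0): OLD=3278767/32768 → NEW=0, ERR=3278767/32768
(2,1): OLD=190513141/1048576 → NEW=255, ERR=-76873739/1048576
(2,2): OLD=2819632159/16777216 → NEW=255, ERR=-1458557921/16777216
(2,3): OLD=-10735180563/268435456 → NEW=0, ERR=-10735180563/268435456
(2,4): OLD=493373626171/4294967296 → NEW=0, ERR=493373626171/4294967296
(3,0): OLD=595971391/16777216 → NEW=0, ERR=595971391/16777216
(3,1): OLD=12157992403/134217728 → NEW=0, ERR=12157992403/134217728
(3,2): OLD=345239424769/4294967296 → NEW=0, ERR=345239424769/4294967296
(3,3): OLD=1552844659449/8589934592 → NEW=255, ERR=-637588661511/8589934592
(3,4): OLD=29264147989181/137438953472 → NEW=255, ERR=-5782785146179/137438953472
(4,0): OLD=345928158033/2147483648 → NEW=255, ERR=-201680172207/2147483648
(4,1): OLD=16802717740625/68719476736 → NEW=255, ERR=-720748827055/68719476736
(4,2): OLD=163030257803743/1099511627776 → NEW=255, ERR=-117345207279137/1099511627776
(4,3): OLD=1869122556862033/17592186044416 → NEW=0, ERR=1869122556862033/17592186044416
(4,4): OLD=10047418662679735/281474976710656 → NEW=0, ERR=10047418662679735/281474976710656
(5,0): OLD=190968809659795/1099511627776 → NEW=255, ERR=-89406655423085/1099511627776
(5,1): OLD=-349498856511495/8796093022208 → NEW=0, ERR=-349498856511495/8796093022208
(5,2): OLD=-5198569905393343/281474976710656 → NEW=0, ERR=-5198569905393343/281474976710656
(5,3): OLD=244483206647731151/1125899906842624 → NEW=255, ERR=-42621269597137969/1125899906842624
(5,4): OLD=4219578182422101301/18014398509481984 → NEW=255, ERR=-374093437495804619/18014398509481984
(6,0): OLD=5649073863481059/140737488355328 → NEW=0, ERR=5649073863481059/140737488355328
(6,1): OLD=903417727525987021/4503599627370496 → NEW=255, ERR=-245000177453489459/4503599627370496
(6,2): OLD=15553400995366188959/72057594037927936 → NEW=255, ERR=-2821285484305434721/72057594037927936
(6,3): OLD=25355844451030886293/1152921504606846976 → NEW=0, ERR=25355844451030886293/1152921504606846976
(6,4): OLD=290837992196732719955/18446744073709551616 → NEW=0, ERR=290837992196732719955/18446744073709551616
Row 0: #.#..
Row 1: .####
Row 2: .##..
Row 3: ...##
Row 4: ###..
Row 5: #..##
Row 6: .##..

Answer: #.#..
.####
.##..
...##
###..
#..##
.##..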